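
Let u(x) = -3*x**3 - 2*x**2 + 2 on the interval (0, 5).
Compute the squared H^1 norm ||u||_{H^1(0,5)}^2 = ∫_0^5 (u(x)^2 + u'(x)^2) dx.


||u||_{H^1}^2 = 4085545/21

The H^1 norm (squared) on an interval (0, L) is
  ||u||_{H^1}^2 = ∫_0^L u(x)^2 dx + ∫_0^L u'(x)^2 dx.
Compute u'(x) = -9*x**2 - 4*x.
Then u(x)^2 = 9*x**6 + 12*x**5 + 4*x**4 - 12*x**3 - 8*x**2 + 4 and u'(x)^2 = 81*x**4 + 72*x**3 + 16*x**2.
Integrate each monomial from 0 to 5 using ∫_0^5 c·x^n dx = c·5^(n+1)/(n+1):
  ∫_0^5 u(x)^2 dx = ∫_0^5 (9*x^6 + 12*x^5 + 4*x^4 - 12*x^3 - 8*x^2 + 4) dx. Term by term:
    ∫_0^5 9*x^6 dx = 703125/7;  ∫_0^5 12*x^5 dx = 31250;  ∫_0^5 4*x^4 dx = 2500;
    ∫_0^5 -12*x^3 dx = -1875;  ∫_0^5 -8*x^2 dx = -1000/3;  ∫_0^5 4 dx = 20.
  Sum: 703125/7 + 31250 + 2500 − 1875 − 1000/3 + 20 = 2772170/21.
  ∫_0^5 u'(x)^2 dx = ∫_0^5 (81*x^4 + 72*x^3 + 16*x^2) dx. Term by term:
    ∫_0^5 81*x^4 dx = 50625;  ∫_0^5 72*x^3 dx = 11250;  ∫_0^5 16*x^2 dx = 2000/3.
  Sum: 50625 + 11250 + 2000/3 = 187625/3.
Adding: ||u||_{H^1}^2 = 2772170/21 + 187625/3 = 4085545/21.


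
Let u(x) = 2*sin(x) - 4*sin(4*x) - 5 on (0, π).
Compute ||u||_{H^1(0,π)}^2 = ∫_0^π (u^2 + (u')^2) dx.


||u||_{H^1(0,π)}^2 = -40 + 165*π

u'(x) = 2*cos(x) - 16*cos(4*x).
Expand u² and (u')² and integrate term by term on (0, π), using: for integers n ≥ 1, ∫_0^π sin²(nx) dx = ∫_0^π cos²(nx) dx = π/2; for n ≠ n', ∫_0^π sin(nx)sin(n'x) dx = ∫_0^π cos(nx)cos(n'x) dx = 0; and by product-to-sum, ∫_0^π sin(nx)cos(n'x) dx = ½∫_0^π [sin((n+n')x) + sin((n−n')x)] dx, which is 0 when n+n' is even and 2n/(n²−n'²) when n+n' is odd (it need not vanish on (0, π)). For the constant mode: ∫_0^π 1 dx = π, ∫_0^π cos(nx) dx = 0, ∫_0^π sin(nx) dx = (1−(−1)^n)/n.
  u² squared terms: (-5)²·∫1 dx = 25·π = 25*π;  (-4)²·∫sin(4x)² dx = 16·π/2 = 8*π;  (2)²·∫sin(x)² dx = 4·π/2 = 2*π.
  u² cross terms: 2·(-5)·(-4)·∫1·sin(4x) dx = 40·(0) = 0;  2·(-5)·(2)·∫1·sin(x) dx = -20·(2) = -40;  2·(-4)·(2)·∫sin(4x)·sin(x) dx = -16·(0) = 0.
  So ∫_0^π u² dx = 25*π + 8*π + 2*π + 0 − 40 + 0 = -40 + 35*π.
  (u')² squared terms: (-16)²·∫cos(4x)² dx = 256·π/2 = 128*π;  (2)²·∫cos(x)² dx = 4·π/2 = 2*π.
  (u')² cross terms: 2·(-16)·(2)·∫cos(4x)·cos(x) dx = -64·(0) = 0.
  So ∫_0^π (u')² dx = 128*π + 2*π + 0 = 130*π.
||u||_{H^1}^2 = (-40 + 35*π) + (130*π) = -40 + 165*π.


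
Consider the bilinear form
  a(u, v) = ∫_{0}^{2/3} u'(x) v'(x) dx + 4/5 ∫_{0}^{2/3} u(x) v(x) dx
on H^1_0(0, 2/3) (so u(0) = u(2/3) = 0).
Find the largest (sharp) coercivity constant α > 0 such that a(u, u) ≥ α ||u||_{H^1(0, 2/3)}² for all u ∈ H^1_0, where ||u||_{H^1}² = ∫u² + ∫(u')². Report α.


α = (16 + 45*π^2)/(5*(4 + 9*π^2))

Coercivity of a(·,·) on H^1_0(0, 2/3) means a(u, u) ≥ α ||u||_{H^1}² for every u ∈ H^1_0.
The interval has length L = 2/3, and Poincaré/coercivity depend only on L. Here a(u, u) = ∫(u')² + (4/5)·∫u².
Here 0 < c = 4/5 < 1. The condition a(u,u) ≥ α||u||_{H^1}² reads (1−α)∫(u')² ≥ (α−c)∫u². Any admissible α is ≤ 1 (rapidly oscillating u have ∫u²/∫(u')² → 0), and α = 1 would force 0 ≥ (1−c)∫u², impossible since c < 1; so 1−α > 0. By the sharp Poincaré inequality on H^1_0 of an interval of length L, ∫(u')² ≥ (π/L)²∫u² with equality for the first sine mode sin(π(x−x₀)/L) (x₀ the left endpoint), so the inequality holds for all u iff (1−α)(π/L)² ≥ α − c, i.e. α ≤ ((π/L)² + c)/((π/L)² + 1) = (1 + c(L/π)²)/(1 + (L/π)²). With (π/L)² = 9*π^2/4 and c = 4/5, the largest admissible constant is α = ((π/L)² + c)/((π/L)² + 1).
Simplifying, α = (16 + 45*π^2)/(5*(4 + 9*π^2)).


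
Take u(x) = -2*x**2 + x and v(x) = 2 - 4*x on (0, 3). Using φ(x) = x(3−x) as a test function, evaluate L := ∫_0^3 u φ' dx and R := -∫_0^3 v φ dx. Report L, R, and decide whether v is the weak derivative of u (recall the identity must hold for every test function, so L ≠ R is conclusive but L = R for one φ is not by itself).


LHS = 45/2, RHS = 18. No, v is not the weak derivative of u.

u(x) = -2*x**2 + x, classical derivative u'(x) = 1 - 4*x.
φ(x) = x(3−x), so φ'(x) = 3 - 2*x.
Note φ(0) = φ(3) = 0, so the boundary term u·φ vanishes.
LHS = ∫_0^3 u(x) φ'(x) dx = ∫_0^3 (4*x^3 - 8*x^2 + 3*x) dx. Term by term:
  ∫_0^3 4*x^3 dx = 81;  ∫_0^3 -8*x^2 dx = -72;  ∫_0^3 3*x dx = 27/2.
Sum: 81 − 72 + 27/2 = 45/2.
So LHS = 45/2.
∫_0^3 v(x) φ(x) dx = ∫_0^3 (4*x^3 - 14*x^2 + 6*x) dx. Term by term:
  ∫_0^3 4*x^3 dx = 81;  ∫_0^3 -14*x^2 dx = -126;  ∫_0^3 6*x dx = 27.
Sum: 81 − 126 + 27 = -18.
So RHS = -∫_0^3 v(x) φ(x) dx = 18.
LHS − RHS = 9/2 ≠ 0, so the identity fails.
(For a valid weak derivative the identity must hold for EVERY test function, in particular this one. The failure shows v is NOT the weak derivative of u.)
Correct weak derivative would be u'(x) = 1 - 4*x.


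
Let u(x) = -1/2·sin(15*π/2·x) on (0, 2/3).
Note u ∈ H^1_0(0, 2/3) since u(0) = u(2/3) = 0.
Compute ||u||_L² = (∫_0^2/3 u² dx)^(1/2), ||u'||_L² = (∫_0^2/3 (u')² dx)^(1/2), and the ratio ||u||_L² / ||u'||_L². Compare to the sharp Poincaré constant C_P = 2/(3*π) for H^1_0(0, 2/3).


||u||_L² / ||u'||_L² = 2/(15*π) < C_P = 2/(3*π).

u(x) = -1/2·sin(15*π/2·x), so u'(x) = -15*π*cos(15*π*x/2)/4.
Writing u(x) = A·sin(kπx/L) with A = -1/2 and k = 5, use ∫_0^L sin²(kπx/L) dx = L/2 and ∫_0^L cos²(kπx/L) dx = L/2.
u² = 1/4·sin²(15*π/2·x) and (u')² = 225*π^2/16·cos²(15*π/2·x), and each of sin², cos² integrates to L/2 = 1/3 over (0, 2/3).
∫_0^2/3 u² dx = 1/12, so ||u||_L² = sqrt(3)/6.
∫_0^2/3 (u')² dx = 75*π^2/16, so ||u'||_L² = 5*sqrt(3)*π/4.
Ratio ||u||_L² / ||u'||_L² = 2/(15*π).
Sharp Poincaré constant on H^1_0(0, 2/3) is C_P = L/π = 2/(3*π), achieved by sin(3*π/2·x).
This is the k = 5 harmonic; the ratio L/(kπ) is strictly less than C_P = L/π, consistent with the sharp inequality ||u||_L² ≤ C_P ||u'||_L².


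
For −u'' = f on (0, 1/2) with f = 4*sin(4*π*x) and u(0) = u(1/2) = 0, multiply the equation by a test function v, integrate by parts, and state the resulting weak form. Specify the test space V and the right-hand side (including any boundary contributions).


V = H^1_0(0, 1/2) (so v(0) = v(1/2) = 0); weak form: ∫_0^1/2 u'v' dx = ∫_0^1/2 (4*sin(4*π*x)) v dx for all v ∈ V.

Multiply both sides by a test function v and integrate from 0 to 1/2:
  ∫_0^1/2 −u''(x) v(x) dx = ∫_0^1/2 f(x) v(x) dx.
Integrate the LHS by parts once:
  ∫_0^1/2 −u'' v dx = −[u'(x) v(x)]_0^1/2 + ∫_0^1/2 u'(x) v'(x) dx.
Thus ∫_0^1/2 u'(x) v'(x) dx = ∫_0^1/2 f(x) v(x) dx + [u'(x) v(x)]_0^1/2.
Choose V so that boundary terms are either known or forced to vanish.
u is Dirichlet: u(0) = u(1/2) = 0. Let V = H^1_0(0, 1/2); then v(0) = v(1/2) = 0, and [u' v]_0^1/2 = 0.
Weak formulation: find u (satisfying any essential BC) such that ∫_0^1/2 u'(x) v'(x) dx = ∫_0^1/2 f v dx for all v ∈ V.
Substituting f(x) = 4*sin(4*π*x), the right-hand side is ∫_0^1/2 (4*sin(4*π*x)) v dx.


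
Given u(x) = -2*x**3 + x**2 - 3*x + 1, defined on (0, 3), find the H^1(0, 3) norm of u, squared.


||u||_{H^1}^2 = 200523/70

The H^1 norm (squared) on an interval (0, L) is
  ||u||_{H^1}^2 = ∫_0^L u(x)^2 dx + ∫_0^L u'(x)^2 dx.
Compute u'(x) = -6*x**2 + 2*x - 3.
Then u(x)^2 = 4*x**6 - 4*x**5 + 13*x**4 - 10*x**3 + 11*x**2 - 6*x + 1 and u'(x)^2 = 36*x**4 - 24*x**3 + 40*x**2 - 12*x + 9.
Integrate each monomial from 0 to 3 using ∫_0^3 c·x^n dx = c·3^(n+1)/(n+1):
  ∫_0^3 u(x)^2 dx = ∫_0^3 (4*x^6 - 4*x^5 + 13*x^4 - 10*x^3 + 11*x^2 - 6*x + 1) dx. Term by term:
    ∫_0^3 4*x^6 dx = 8748/7;  ∫_0^3 -4*x^5 dx = -486;  ∫_0^3 13*x^4 dx = 3159/5;
    ∫_0^3 -10*x^3 dx = -405/2;  ∫_0^3 11*x^2 dx = 99;  ∫_0^3 -6*x dx = -27;
    ∫_0^3 1 dx = 3.
  Sum: 8748/7 − 486 + 3159/5 − 405/2 + 99 − 27 + 3 = 88761/70.
  ∫_0^3 u'(x)^2 dx = ∫_0^3 (36*x^4 - 24*x^3 + 40*x^2 - 12*x + 9) dx. Term by term:
    ∫_0^3 36*x^4 dx = 8748/5;  ∫_0^3 -24*x^3 dx = -486;  ∫_0^3 40*x^2 dx = 360;
    ∫_0^3 -12*x dx = -54;  ∫_0^3 9 dx = 27.
  Sum: 8748/5 − 486 + 360 − 54 + 27 = 7983/5.
Adding: ||u||_{H^1}^2 = 88761/70 + 7983/5 = 200523/70.


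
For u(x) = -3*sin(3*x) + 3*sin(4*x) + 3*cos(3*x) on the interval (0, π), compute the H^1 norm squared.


||u||_{H^1(0,π)}^2 = 1440/7 + 333*π/2

u'(x) = -9*sin(3*x) - 9*cos(3*x) + 12*cos(4*x).
Expand u² and (u')² and integrate term by term on (0, π), using: for integers n ≥ 1, ∫_0^π sin²(nx) dx = ∫_0^π cos²(nx) dx = π/2; for n ≠ n', ∫_0^π sin(nx)sin(n'x) dx = ∫_0^π cos(nx)cos(n'x) dx = 0; and by product-to-sum, ∫_0^π sin(nx)cos(n'x) dx = ½∫_0^π [sin((n+n')x) + sin((n−n')x)] dx, which is 0 when n+n' is even and 2n/(n²−n'²) when n+n' is odd (it need not vanish on (0, π)).
  u² squared terms: (-3)²·∫sin(3x)² dx = 9·π/2 = 9*π/2;  (3)²·∫cos(3x)² dx = 9·π/2 = 9*π/2;  (3)²·∫sin(4x)² dx = 9·π/2 = 9*π/2.
  u² cross terms: 2·(-3)·(3)·∫sin(3x)·cos(3x) dx = -18·(0) = 0;  2·(-3)·(3)·∫sin(3x)·sin(4x) dx = -18·(0) = 0;  2·(3)·(3)·∫cos(3x)·sin(4x) dx = 18·(8/7) = 144/7.
  So ∫_0^π u² dx = 9*π/2 + 9*π/2 + 9*π/2 + 0 + 0 + 144/7 = 144/7 + 27*π/2.
  (u')² squared terms: (-9)²·∫cos(3x)² dx = 81·π/2 = 81*π/2;  (-9)²·∫sin(3x)² dx = 81·π/2 = 81*π/2;  (12)²·∫cos(4x)² dx = 144·π/2 = 72*π.
  (u')² cross terms: 2·(-9)·(-9)·∫cos(3x)·sin(3x) dx = 162·(0) = 0;  2·(-9)·(12)·∫cos(3x)·cos(4x) dx = -216·(0) = 0;  2·(-9)·(12)·∫sin(3x)·cos(4x) dx = -216·(-6/7) = 1296/7.
  So ∫_0^π (u')² dx = 81*π/2 + 81*π/2 + 72*π + 0 + 0 + 1296/7 = 1296/7 + 153*π.
||u||_{H^1}^2 = (144/7 + 27*π/2) + (1296/7 + 153*π) = 1440/7 + 333*π/2.


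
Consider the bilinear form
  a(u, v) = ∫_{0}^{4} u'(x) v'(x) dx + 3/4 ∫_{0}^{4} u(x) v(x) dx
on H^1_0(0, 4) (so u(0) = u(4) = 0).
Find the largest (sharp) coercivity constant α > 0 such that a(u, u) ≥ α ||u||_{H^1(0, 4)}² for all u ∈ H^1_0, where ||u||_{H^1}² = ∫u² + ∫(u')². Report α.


α = (π^2 + 12)/(π^2 + 16)

Coercivity of a(·,·) on H^1_0(0, 4) means a(u, u) ≥ α ||u||_{H^1}² for every u ∈ H^1_0.
The interval has length L = 4, and Poincaré/coercivity depend only on L. Here a(u, u) = ∫(u')² + (3/4)·∫u².
Here 0 < c = 3/4 < 1. The condition a(u,u) ≥ α||u||_{H^1}² reads (1−α)∫(u')² ≥ (α−c)∫u². Any admissible α is ≤ 1 (rapidly oscillating u have ∫u²/∫(u')² → 0), and α = 1 would force 0 ≥ (1−c)∫u², impossible since c < 1; so 1−α > 0. By the sharp Poincaré inequality on H^1_0 of an interval of length L, ∫(u')² ≥ (π/L)²∫u² with equality for the first sine mode sin(π(x−x₀)/L) (x₀ the left endpoint), so the inequality holds for all u iff (1−α)(π/L)² ≥ α − c, i.e. α ≤ ((π/L)² + c)/((π/L)² + 1) = (1 + c(L/π)²)/(1 + (L/π)²). With (π/L)² = π^2/16 and c = 3/4, the largest admissible constant is α = ((π/L)² + c)/((π/L)² + 1).
Simplifying, α = (π^2 + 12)/(π^2 + 16).


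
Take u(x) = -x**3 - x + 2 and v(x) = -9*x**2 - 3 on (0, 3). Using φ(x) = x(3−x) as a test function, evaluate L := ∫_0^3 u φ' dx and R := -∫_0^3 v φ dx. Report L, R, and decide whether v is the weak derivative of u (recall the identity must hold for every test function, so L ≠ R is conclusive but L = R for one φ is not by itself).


LHS = 819/20, RHS = 2457/20. No, v is not the weak derivative of u.

u(x) = -x**3 - x + 2, classical derivative u'(x) = -3*x**2 - 1.
φ(x) = x(3−x), so φ'(x) = 3 - 2*x.
Note φ(0) = φ(3) = 0, so the boundary term u·φ vanishes.
LHS = ∫_0^3 u(x) φ'(x) dx = ∫_0^3 (2*x^4 - 3*x^3 + 2*x^2 - 7*x + 6) dx. Term by term:
  ∫_0^3 2*x^4 dx = 486/5;  ∫_0^3 -3*x^3 dx = -243/4;  ∫_0^3 2*x^2 dx = 18;
  ∫_0^3 -7*x dx = -63/2;  ∫_0^3 6 dx = 18.
Sum: 486/5 − 243/4 + 18 − 63/2 + 18 = 819/20.
So LHS = 819/20.
∫_0^3 v(x) φ(x) dx = ∫_0^3 (9*x^4 - 27*x^3 + 3*x^2 - 9*x) dx. Term by term:
  ∫_0^3 9*x^4 dx = 2187/5;  ∫_0^3 -27*x^3 dx = -2187/4;  ∫_0^3 3*x^2 dx = 27;
  ∫_0^3 -9*x dx = -81/2.
Sum: 2187/5 − 2187/4 + 27 − 81/2 = -2457/20.
So RHS = -∫_0^3 v(x) φ(x) dx = 2457/20.
LHS − RHS = -819/10 ≠ 0, so the identity fails.
(For a valid weak derivative the identity must hold for EVERY test function, in particular this one. The failure shows v is NOT the weak derivative of u.)
Correct weak derivative would be u'(x) = -3*x**2 - 1.


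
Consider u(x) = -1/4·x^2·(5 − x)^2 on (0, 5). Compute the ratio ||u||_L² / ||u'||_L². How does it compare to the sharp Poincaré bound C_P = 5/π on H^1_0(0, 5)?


||u||_L² / ||u'||_L² = 5*sqrt(3)/6 < C_P = 5/π.

u(x) = -1/4·x^2·(5 − x)^2, so u'(x) = x*(x*(5 - x) - (x - 5)^2)/2.
u(x) = -1/4·x^2·(5 − x)^2 vanishes at x = 0 and x = 5, so u ∈ H^1_0(0, 5). Differentiate via the product rule and integrate the resulting polynomials term by term.
  ∫_0^5 u² dx = ∫_0^5 (x^8/16 - 5*x^7/4 + 75*x^6/8 - 125*x^5/4 + 625*x^4/16) dx. Term by term:
    ∫_0^5 x^8/16 dx = 1953125/144;  ∫_0^5 -5*x^7/4 dx = -1953125/32;  ∫_0^5 75*x^6/8 dx = 5859375/56;
    ∫_0^5 -125*x^5/4 dx = -1953125/24;  ∫_0^5 625*x^4/16 dx = 390625/16.
  Sum: 1953125/144 − 1953125/32 + 5859375/56 − 1953125/24 + 390625/16 = 390625/2016.
  ∫_0^5 (u')² dx = ∫_0^5 (x^6 - 15*x^5 + 325*x^4/4 - 375*x^3/2 + 625*x^2/4) dx. Term by term:
    ∫_0^5 x^6 dx = 78125/7;  ∫_0^5 -15*x^5 dx = -78125/2;  ∫_0^5 325*x^4/4 dx = 203125/4;
    ∫_0^5 -375*x^3/2 dx = -234375/8;  ∫_0^5 625*x^2/4 dx = 78125/12.
  Sum: 78125/7 − 78125/2 + 203125/4 − 234375/8 + 78125/12 = 15625/168.
∫_0^5 u² dx = 390625/2016, so ||u||_L² = 625*sqrt(14)/168.
∫_0^5 (u')² dx = 15625/168, so ||u'||_L² = 125*sqrt(42)/84.
Ratio ||u||_L² / ||u'||_L² = 5*sqrt(3)/6.
Sharp Poincaré constant on H^1_0(0, 5) is C_P = L/π = 5/π, achieved by sin(π/5·x).
A polynomial bump cannot attain the sharp Poincaré constant (only the first sine eigenfunction does), so the ratio is strictly less than C_P, consistent with ||u||_L² ≤ C_P ||u'||_L².


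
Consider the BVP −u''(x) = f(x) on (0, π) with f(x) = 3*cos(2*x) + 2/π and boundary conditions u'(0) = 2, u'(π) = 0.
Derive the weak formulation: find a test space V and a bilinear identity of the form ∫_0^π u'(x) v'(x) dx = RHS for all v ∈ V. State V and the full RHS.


V = H^1(0, π) (v unrestricted at boundary; u is determined up to an additive constant); weak form: ∫_0^π u'v' dx = ∫_0^π (3*cos(2*x) + 2/π) v dx − 2·v(0) for all v ∈ V.

Multiply both sides by a test function v and integrate from 0 to π:
  ∫_0^π −u''(x) v(x) dx = ∫_0^π f(x) v(x) dx.
Integrate the LHS by parts once:
  ∫_0^π −u'' v dx = −[u'(x) v(x)]_0^π + ∫_0^π u'(x) v'(x) dx.
Thus ∫_0^π u'(x) v'(x) dx = ∫_0^π f(x) v(x) dx + [u'(x) v(x)]_0^π.
Choose V so that boundary terms are either known or forced to vanish.
u has inhomogeneous Neumann u'(0) = 2, u'(π) = 0. [u' v]_0^π = (0)·v(π) − (2)·v(0) = − 2·v(0). Take V = H^1(0, π); boundary term becomes part of RHS.
Weak formulation: find u (satisfying any essential BC) such that ∫_0^π u'(x) v'(x) dx = ∫_0^π f v dx − 2·v(0) for all v ∈ V (Neumann data are natural BCs: they enter the RHS as boundary terms).
Substituting f(x) = 3*cos(2*x) + 2/π, the right-hand side is ∫_0^π (3*cos(2*x) + 2/π) v dx − 2·v(0).
Compatibility check (pure Neumann): taking v ≡ 1 ∈ V gives 0 = ∫_0^π f dx + (0) − (2), i.e. ∫_0^π f dx must equal u'(0) − u'(π) = 2. Indeed ∫_0^π (3*cos(2*x) + 2/π) dx = 2, so the data are compatible. The solution is then unique only up to an additive constant (fix it e.g. by requiring ∫_0^π u dx = 0).


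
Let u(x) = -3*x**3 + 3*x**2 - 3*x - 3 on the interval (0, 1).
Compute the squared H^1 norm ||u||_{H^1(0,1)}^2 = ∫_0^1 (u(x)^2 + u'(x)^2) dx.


||u||_{H^1}^2 = 1011/35

The H^1 norm (squared) on an interval (0, L) is
  ||u||_{H^1}^2 = ∫_0^L u(x)^2 dx + ∫_0^L u'(x)^2 dx.
Compute u'(x) = -9*x**2 + 6*x - 3.
Then u(x)^2 = 9*x**6 - 18*x**5 + 27*x**4 - 9*x**2 + 18*x + 9 and u'(x)^2 = 81*x**4 - 108*x**3 + 90*x**2 - 36*x + 9.
Integrate each monomial from 0 to 1 using ∫_0^1 c·x^n dx = c·1^(n+1)/(n+1):
  ∫_0^1 u(x)^2 dx = ∫_0^1 (9*x^6 - 18*x^5 + 27*x^4 - 9*x^2 + 18*x + 9) dx. Term by term:
    ∫_0^1 9*x^6 dx = 9/7;  ∫_0^1 -18*x^5 dx = -3;  ∫_0^1 27*x^4 dx = 27/5;
    ∫_0^1 -9*x^2 dx = -3;  ∫_0^1 18*x dx = 9;  ∫_0^1 9 dx = 9.
  Sum: 9/7 − 3 + 27/5 − 3 + 9 + 9 = 654/35.
  ∫_0^1 u'(x)^2 dx = ∫_0^1 (81*x^4 - 108*x^3 + 90*x^2 - 36*x + 9) dx. Term by term:
    ∫_0^1 81*x^4 dx = 81/5;  ∫_0^1 -108*x^3 dx = -27;  ∫_0^1 90*x^2 dx = 30;
    ∫_0^1 -36*x dx = -18;  ∫_0^1 9 dx = 9.
  Sum: 81/5 − 27 + 30 − 18 + 9 = 51/5.
Adding: ||u||_{H^1}^2 = 654/35 + 51/5 = 1011/35.


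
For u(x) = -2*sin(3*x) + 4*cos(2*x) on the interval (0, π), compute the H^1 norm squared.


||u||_{H^1(0,π)}^2 = -96 + 60*π

u'(x) = -8*sin(2*x) - 6*cos(3*x).
Expand u² and (u')² and integrate term by term on (0, π), using: for integers n ≥ 1, ∫_0^π sin²(nx) dx = ∫_0^π cos²(nx) dx = π/2; for n ≠ n', ∫_0^π sin(nx)sin(n'x) dx = ∫_0^π cos(nx)cos(n'x) dx = 0; and by product-to-sum, ∫_0^π sin(nx)cos(n'x) dx = ½∫_0^π [sin((n+n')x) + sin((n−n')x)] dx, which is 0 when n+n' is even and 2n/(n²−n'²) when n+n' is odd (it need not vanish on (0, π)).
  u² squared terms: (-2)²·∫sin(3x)² dx = 4·π/2 = 2*π;  (4)²·∫cos(2x)² dx = 16·π/2 = 8*π.
  u² cross terms: 2·(-2)·(4)·∫sin(3x)·cos(2x) dx = -16·(6/5) = -96/5.
  So ∫_0^π u² dx = 2*π + 8*π − 96/5 = -96/5 + 10*π.
  (u')² squared terms: (-8)²·∫sin(2x)² dx = 64·π/2 = 32*π;  (-6)²·∫cos(3x)² dx = 36·π/2 = 18*π.
  (u')² cross terms: 2·(-8)·(-6)·∫sin(2x)·cos(3x) dx = 96·(-4/5) = -384/5.
  So ∫_0^π (u')² dx = 32*π + 18*π − 384/5 = -384/5 + 50*π.
||u||_{H^1}^2 = (-96/5 + 10*π) + (-384/5 + 50*π) = -96 + 60*π.


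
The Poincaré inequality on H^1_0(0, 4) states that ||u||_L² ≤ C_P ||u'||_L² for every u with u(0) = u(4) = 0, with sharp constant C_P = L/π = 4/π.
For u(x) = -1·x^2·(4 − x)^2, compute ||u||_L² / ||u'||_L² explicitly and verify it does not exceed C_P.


||u||_L² / ||u'||_L² = 2*sqrt(3)/3 < C_P = 4/π.

u(x) = -1·x^2·(4 − x)^2, so u'(x) = 4*x*(-x^2 + 6*x - 8).
u(x) = -1·x^2·(4 − x)^2 vanishes at x = 0 and x = 4, so u ∈ H^1_0(0, 4). Differentiate via the product rule and integrate the resulting polynomials term by term.
  ∫_0^4 u² dx = ∫_0^4 (x^8 - 16*x^7 + 96*x^6 - 256*x^5 + 256*x^4) dx. Term by term:
    ∫_0^4 x^8 dx = 262144/9;  ∫_0^4 -16*x^7 dx = -131072;  ∫_0^4 96*x^6 dx = 1572864/7;
    ∫_0^4 -256*x^5 dx = -524288/3;  ∫_0^4 256*x^4 dx = 262144/5.
  Sum: 262144/9 − 131072 + 1572864/7 − 524288/3 + 262144/5 = 131072/315.
  ∫_0^4 (u')² dx = ∫_0^4 (16*x^6 - 192*x^5 + 832*x^4 - 1536*x^3 + 1024*x^2) dx. Term by term:
    ∫_0^4 16*x^6 dx = 262144/7;  ∫_0^4 -192*x^5 dx = -131072;  ∫_0^4 832*x^4 dx = 851968/5;
    ∫_0^4 -1536*x^3 dx = -98304;  ∫_0^4 1024*x^2 dx = 65536/3.
  Sum: 262144/7 − 131072 + 851968/5 − 98304 + 65536/3 = 32768/105.
∫_0^4 u² dx = 131072/315, so ||u||_L² = 256*sqrt(70)/105.
∫_0^4 (u')² dx = 32768/105, so ||u'||_L² = 128*sqrt(210)/105.
Ratio ||u||_L² / ||u'||_L² = 2*sqrt(3)/3.
Sharp Poincaré constant on H^1_0(0, 4) is C_P = L/π = 4/π, achieved by sin(π/4·x).
A polynomial bump cannot attain the sharp Poincaré constant (only the first sine eigenfunction does), so the ratio is strictly less than C_P, consistent with ||u||_L² ≤ C_P ||u'||_L².


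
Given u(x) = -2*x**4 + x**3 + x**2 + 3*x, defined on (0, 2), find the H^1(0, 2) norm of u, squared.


||u||_{H^1}^2 = 157054/315

The H^1 norm (squared) on an interval (0, L) is
  ||u||_{H^1}^2 = ∫_0^L u(x)^2 dx + ∫_0^L u'(x)^2 dx.
Compute u'(x) = -8*x**3 + 3*x**2 + 2*x + 3.
Then u(x)^2 = 4*x**8 - 4*x**7 - 3*x**6 - 10*x**5 + 7*x**4 + 6*x**3 + 9*x**2 and u'(x)^2 = 64*x**6 - 48*x**5 - 23*x**4 - 36*x**3 + 22*x**2 + 12*x + 9.
Integrate each monomial from 0 to 2 using ∫_0^2 c·x^n dx = c·2^(n+1)/(n+1):
  ∫_0^2 u(x)^2 dx = ∫_0^2 (4*x^8 - 4*x^7 - 3*x^6 - 10*x^5 + 7*x^4 + 6*x^3 + 9*x^2) dx. Term by term:
    ∫_0^2 4*x^8 dx = 2048/9;  ∫_0^2 -4*x^7 dx = -128;  ∫_0^2 -3*x^6 dx = -384/7;
    ∫_0^2 -10*x^5 dx = -320/3;  ∫_0^2 7*x^4 dx = 224/5;  ∫_0^2 6*x^3 dx = 24;
    ∫_0^2 9*x^2 dx = 24.
  Sum: 2048/9 − 128 − 384/7 − 320/3 + 224/5 + 24 + 24 = 9712/315.
  ∫_0^2 u'(x)^2 dx = ∫_0^2 (64*x^6 - 48*x^5 - 23*x^4 - 36*x^3 + 22*x^2 + 12*x + 9) dx. Term by term:
    ∫_0^2 64*x^6 dx = 8192/7;  ∫_0^2 -48*x^5 dx = -512;  ∫_0^2 -23*x^4 dx = -736/5;
    ∫_0^2 -36*x^3 dx = -144;  ∫_0^2 22*x^2 dx = 176/3;  ∫_0^2 12*x dx = 24;
    ∫_0^2 9 dx = 18.
  Sum: 8192/7 − 512 − 736/5 − 144 + 176/3 + 24 + 18 = 49114/105.
Adding: ||u||_{H^1}^2 = 9712/315 + 49114/105 = 157054/315.


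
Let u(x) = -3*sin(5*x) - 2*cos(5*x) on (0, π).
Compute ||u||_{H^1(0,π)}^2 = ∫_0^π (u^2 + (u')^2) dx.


||u||_{H^1(0,π)}^2 = 169*π

u'(x) = 10*sin(5*x) - 15*cos(5*x).
Expand u² and (u')² and integrate term by term on (0, π), using: for integers n ≥ 1, ∫_0^π sin²(nx) dx = ∫_0^π cos²(nx) dx = π/2; for n ≠ n', ∫_0^π sin(nx)sin(n'x) dx = ∫_0^π cos(nx)cos(n'x) dx = 0; and by product-to-sum, ∫_0^π sin(nx)cos(n'x) dx = ½∫_0^π [sin((n+n')x) + sin((n−n')x)] dx, which is 0 when n+n' is even and 2n/(n²−n'²) when n+n' is odd (it need not vanish on (0, π)).
  u² squared terms: (-3)²·∫sin(5x)² dx = 9·π/2 = 9*π/2;  (-2)²·∫cos(5x)² dx = 4·π/2 = 2*π.
  u² cross terms: 2·(-3)·(-2)·∫sin(5x)·cos(5x) dx = 12·(0) = 0.
  So ∫_0^π u² dx = 9*π/2 + 2*π + 0 = 13*π/2.
  (u')² squared terms: (-15)²·∫cos(5x)² dx = 225·π/2 = 225*π/2;  (10)²·∫sin(5x)² dx = 100·π/2 = 50*π.
  (u')² cross terms: 2·(-15)·(10)·∫cos(5x)·sin(5x) dx = -300·(0) = 0.
  So ∫_0^π (u')² dx = 225*π/2 + 50*π + 0 = 325*π/2.
||u||_{H^1}^2 = (13*π/2) + (325*π/2) = 169*π.


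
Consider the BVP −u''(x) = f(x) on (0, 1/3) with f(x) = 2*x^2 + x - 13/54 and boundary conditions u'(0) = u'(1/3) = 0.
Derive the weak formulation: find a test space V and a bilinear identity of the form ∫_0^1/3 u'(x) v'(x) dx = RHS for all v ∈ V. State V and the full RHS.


V = H^1(0, 1/3) (no boundary constraint on v; u is determined up to an additive constant); weak form: ∫_0^1/3 u'v' dx = ∫_0^1/3 (2*x^2 + x - 13/54) v dx for all v ∈ V.

Multiply both sides by a test function v and integrate from 0 to 1/3:
  ∫_0^1/3 −u''(x) v(x) dx = ∫_0^1/3 f(x) v(x) dx.
Integrate the LHS by parts once:
  ∫_0^1/3 −u'' v dx = −[u'(x) v(x)]_0^1/3 + ∫_0^1/3 u'(x) v'(x) dx.
Thus ∫_0^1/3 u'(x) v'(x) dx = ∫_0^1/3 f(x) v(x) dx + [u'(x) v(x)]_0^1/3.
Choose V so that boundary terms are either known or forced to vanish.
u has homogeneous Neumann: u'(0) = u'(1/3) = 0. So [u' v]_0^1/3 = 0·v(1/3) − 0·v(0) = 0 for any v; take V = H^1(0, 1/3).
Weak formulation: find u (satisfying any essential BC) such that ∫_0^1/3 u'(x) v'(x) dx = ∫_0^1/3 f v dx for all v ∈ V (homogeneous Neumann, so boundary terms vanish).
Substituting f(x) = 2*x^2 + x - 13/54, the right-hand side is ∫_0^1/3 (2*x^2 + x - 13/54) v dx.
Compatibility check (pure Neumann): taking v ≡ 1 ∈ V gives 0 = ∫_0^1/3 f dx + (0) − (0), i.e. ∫_0^1/3 f dx must equal u'(0) − u'(1/3) = 0. Indeed ∫_0^1/3 (2*x^2 + x - 13/54) dx = 0, so the data are compatible. The solution is then unique only up to an additive constant (fix it e.g. by requiring ∫_0^1/3 u dx = 0).


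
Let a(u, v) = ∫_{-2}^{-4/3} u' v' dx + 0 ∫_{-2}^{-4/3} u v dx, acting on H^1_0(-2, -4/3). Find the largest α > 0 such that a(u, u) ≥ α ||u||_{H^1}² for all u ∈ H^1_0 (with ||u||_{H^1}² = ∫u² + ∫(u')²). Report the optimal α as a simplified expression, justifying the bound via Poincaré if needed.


α = 9*π^2/(4 + 9*π^2)

Coercivity of a(·,·) on H^1_0(-2, -4/3) means a(u, u) ≥ α ||u||_{H^1}² for every u ∈ H^1_0.
The interval has length L = 2/3, and Poincaré/coercivity depend only on L. Here a(u, u) = ∫(u')² + (0)·∫u².
Here c = 0, so a(u,u) = ∫(u')² alone. The condition a(u,u) ≥ α||u||_{H^1}² reads (1−α)∫(u')² ≥ (α−c)∫u². Any admissible α is ≤ 1 (rapidly oscillating u have ∫u²/∫(u')² → 0), and α = 1 would force 0 ≥ (1−c)∫u², impossible since c < 1; so 1−α > 0. By the sharp Poincaré inequality on H^1_0 of an interval of length L, ∫(u')² ≥ (π/L)²∫u² with equality for the first sine mode sin(π(x−x₀)/L) (x₀ the left endpoint), so the inequality holds for all u iff (1−α)(π/L)² ≥ α − c, i.e. α ≤ ((π/L)² + c)/((π/L)² + 1) = (1 + c(L/π)²)/(1 + (L/π)²). (Direct route, valid since c ≤ 0: Poincaré gives c∫u² ≥ c(L/π)²∫(u')², so a(u,u) ≥ (1 + c(L/π)²)∫(u')², while ||u||_{H^1}² ≤ (1 + (L/π)²)∫(u')²; dividing yields the same α.) With (π/L)² = 9*π^2/4 and c = 0, the largest admissible constant is α = ((π/L)² + c)/((π/L)² + 1).
Simplifying, α = 9*π^2/(4 + 9*π^2).


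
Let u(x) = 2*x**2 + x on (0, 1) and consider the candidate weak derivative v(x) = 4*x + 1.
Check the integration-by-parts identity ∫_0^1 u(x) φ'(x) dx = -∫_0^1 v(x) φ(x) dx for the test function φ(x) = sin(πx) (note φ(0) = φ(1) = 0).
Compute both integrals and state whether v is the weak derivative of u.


LHS = -6/π, RHS = -6/π. Yes, v = u' weakly.

u(x) = 2*x**2 + x, classical derivative u'(x) = 4*x + 1.
φ(x) = sin(πx), so φ'(x) = π*cos(π*x).
Note φ(0) = φ(1) = 0, so the boundary term u·φ vanishes.
LHS = ∫_0^1 u(x) φ'(x) dx = ∫_0^1 (2*π*x^2*cos(π*x) + π*x*cos(π*x)) dx. Term by term:
  ∫_0^1 π*x*cos(π*x) dx = -2/π;  ∫_0^1 2*π*x^2*cos(π*x) dx = -4/π.
Sum: -2/π − 4/π = -6/π.
So LHS = -6/π.
∫_0^1 v(x) φ(x) dx = ∫_0^1 (4*x*sin(π*x) + sin(π*x)) dx. Term by term:
  ∫_0^1 4*x*sin(π*x) dx = 4/π;  ∫_0^1 sin(π*x) dx = 2/π.
Sum: 4/π + 2/π = 6/π.
So RHS = -∫_0^1 v(x) φ(x) dx = -6/π.
LHS = RHS, so the identity holds for this test φ.
Moreover u is smooth here and v(x) = u'(x) = 4*x + 1 pointwise, so the identity holds for every test function. Hence v is the weak derivative of u.


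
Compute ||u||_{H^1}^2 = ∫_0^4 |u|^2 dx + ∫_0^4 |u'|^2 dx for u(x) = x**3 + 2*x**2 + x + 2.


||u||_{H^1}^2 = 76780/7

The H^1 norm (squared) on an interval (0, L) is
  ||u||_{H^1}^2 = ∫_0^L u(x)^2 dx + ∫_0^L u'(x)^2 dx.
Compute u'(x) = 3*x**2 + 4*x + 1.
Then u(x)^2 = x**6 + 4*x**5 + 6*x**4 + 8*x**3 + 9*x**2 + 4*x + 4 and u'(x)^2 = 9*x**4 + 24*x**3 + 22*x**2 + 8*x + 1.
Integrate each monomial from 0 to 4 using ∫_0^4 c·x^n dx = c·4^(n+1)/(n+1):
  ∫_0^4 u(x)^2 dx = ∫_0^4 (x^6 + 4*x^5 + 6*x^4 + 8*x^3 + 9*x^2 + 4*x + 4) dx. Term by term:
    ∫_0^4 x^6 dx = 16384/7;  ∫_0^4 4*x^5 dx = 8192/3;  ∫_0^4 6*x^4 dx = 6144/5;
    ∫_0^4 8*x^3 dx = 512;  ∫_0^4 9*x^2 dx = 192;  ∫_0^4 4*x dx = 32;
    ∫_0^4 4 dx = 16.
  Sum: 16384/7 + 8192/3 + 6144/5 + 512 + 192 + 32 + 16 = 740464/105.
  ∫_0^4 u'(x)^2 dx = ∫_0^4 (9*x^4 + 24*x^3 + 22*x^2 + 8*x + 1) dx. Term by term:
    ∫_0^4 9*x^4 dx = 9216/5;  ∫_0^4 24*x^3 dx = 1536;  ∫_0^4 22*x^2 dx = 1408/3;
    ∫_0^4 8*x dx = 64;  ∫_0^4 1 dx = 4.
  Sum: 9216/5 + 1536 + 1408/3 + 64 + 4 = 58748/15.
Adding: ||u||_{H^1}^2 = 740464/105 + 58748/15 = 76780/7.


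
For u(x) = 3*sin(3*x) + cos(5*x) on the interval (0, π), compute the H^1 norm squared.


||u||_{H^1(0,π)}^2 = 58*π

u'(x) = -5*sin(5*x) + 9*cos(3*x).
Expand u² and (u')² and integrate term by term on (0, π), using: for integers n ≥ 1, ∫_0^π sin²(nx) dx = ∫_0^π cos²(nx) dx = π/2; for n ≠ n', ∫_0^π sin(nx)sin(n'x) dx = ∫_0^π cos(nx)cos(n'x) dx = 0; and by product-to-sum, ∫_0^π sin(nx)cos(n'x) dx = ½∫_0^π [sin((n+n')x) + sin((n−n')x)] dx, which is 0 when n+n' is even and 2n/(n²−n'²) when n+n' is odd (it need not vanish on (0, π)).
  u² squared terms: (3)²·∫sin(3x)² dx = 9·π/2 = 9*π/2;  (1)²·∫cos(5x)² dx = 1·π/2 = π/2.
  u² cross terms: 2·(3)·(1)·∫sin(3x)·cos(5x) dx = 6·(0) = 0.
  So ∫_0^π u² dx = 9*π/2 + π/2 + 0 = 5*π.
  (u')² squared terms: (-5)²·∫sin(5x)² dx = 25·π/2 = 25*π/2;  (9)²·∫cos(3x)² dx = 81·π/2 = 81*π/2.
  (u')² cross terms: 2·(-5)·(9)·∫sin(5x)·cos(3x) dx = -90·(0) = 0.
  So ∫_0^π (u')² dx = 25*π/2 + 81*π/2 + 0 = 53*π.
||u||_{H^1}^2 = (5*π) + (53*π) = 58*π.


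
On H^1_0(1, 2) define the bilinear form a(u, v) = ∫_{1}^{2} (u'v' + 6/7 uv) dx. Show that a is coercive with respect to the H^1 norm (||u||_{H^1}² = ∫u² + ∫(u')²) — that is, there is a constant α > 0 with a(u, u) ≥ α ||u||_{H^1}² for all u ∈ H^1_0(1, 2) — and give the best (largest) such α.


α = (6/7 + π^2)/(1 + π^2)

Coercivity of a(·,·) on H^1_0(1, 2) means a(u, u) ≥ α ||u||_{H^1}² for every u ∈ H^1_0.
The interval has length L = 1, and Poincaré/coercivity depend only on L. Here a(u, u) = ∫(u')² + (6/7)·∫u².
Here 0 < c = 6/7 < 1. The condition a(u,u) ≥ α||u||_{H^1}² reads (1−α)∫(u')² ≥ (α−c)∫u². Any admissible α is ≤ 1 (rapidly oscillating u have ∫u²/∫(u')² → 0), and α = 1 would force 0 ≥ (1−c)∫u², impossible since c < 1; so 1−α > 0. By the sharp Poincaré inequality on H^1_0 of an interval of length L, ∫(u')² ≥ (π/L)²∫u² with equality for the first sine mode sin(π(x−x₀)/L) (x₀ the left endpoint), so the inequality holds for all u iff (1−α)(π/L)² ≥ α − c, i.e. α ≤ ((π/L)² + c)/((π/L)² + 1) = (1 + c(L/π)²)/(1 + (L/π)²). With (π/L)² = π^2 and c = 6/7, the largest admissible constant is α = ((π/L)² + c)/((π/L)² + 1).
Simplifying, α = (6/7 + π^2)/(1 + π^2).


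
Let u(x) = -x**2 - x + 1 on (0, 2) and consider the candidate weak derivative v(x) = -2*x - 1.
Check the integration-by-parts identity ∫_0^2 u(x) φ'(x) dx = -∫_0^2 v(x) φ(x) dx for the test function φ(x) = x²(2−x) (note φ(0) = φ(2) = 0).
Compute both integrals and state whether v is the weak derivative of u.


LHS = 68/15, RHS = 68/15. Yes, v = u' weakly.

u(x) = -x**2 - x + 1, classical derivative u'(x) = -2*x - 1.
φ(x) = x²(2−x), so φ'(x) = x*(4 - 3*x).
Note φ(0) = φ(2) = 0, so the boundary term u·φ vanishes.
LHS = ∫_0^2 u(x) φ'(x) dx = ∫_0^2 (3*x^4 - x^3 - 7*x^2 + 4*x) dx. Term by term:
  ∫_0^2 3*x^4 dx = 96/5;  ∫_0^2 -x^3 dx = -4;  ∫_0^2 -7*x^2 dx = -56/3;
  ∫_0^2 4*x dx = 8.
Sum: 96/5 − 4 − 56/3 + 8 = 68/15.
So LHS = 68/15.
∫_0^2 v(x) φ(x) dx = ∫_0^2 (2*x^4 - 3*x^3 - 2*x^2) dx. Term by term:
  ∫_0^2 2*x^4 dx = 64/5;  ∫_0^2 -3*x^3 dx = -12;  ∫_0^2 -2*x^2 dx = -16/3.
Sum: 64/5 − 12 − 16/3 = -68/15.
So RHS = -∫_0^2 v(x) φ(x) dx = 68/15.
LHS = RHS, so the identity holds for this test φ.
Moreover u is smooth here and v(x) = u'(x) = -2*x - 1 pointwise, so the identity holds for every test function. Hence v is the weak derivative of u.


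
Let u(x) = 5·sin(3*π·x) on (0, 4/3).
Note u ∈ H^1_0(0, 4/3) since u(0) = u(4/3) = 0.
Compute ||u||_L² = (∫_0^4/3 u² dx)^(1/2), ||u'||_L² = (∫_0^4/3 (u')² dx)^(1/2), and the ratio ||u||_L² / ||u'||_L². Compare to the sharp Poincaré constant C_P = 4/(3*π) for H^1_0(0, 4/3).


||u||_L² / ||u'||_L² = 1/(3*π) < C_P = 4/(3*π).

u(x) = 5·sin(3*π·x), so u'(x) = 15*π*cos(3*π*x).
Writing u(x) = A·sin(kπx/L) with A = 5 and k = 4, use ∫_0^L sin²(kπx/L) dx = L/2 and ∫_0^L cos²(kπx/L) dx = L/2.
u² = 25·sin²(3*π·x) and (u')² = 225*π^2·cos²(3*π·x), and each of sin², cos² integrates to L/2 = 2/3 over (0, 4/3).
∫_0^4/3 u² dx = 50/3, so ||u||_L² = 5*sqrt(6)/3.
∫_0^4/3 (u')² dx = 150*π^2, so ||u'||_L² = 5*sqrt(6)*π.
Ratio ||u||_L² / ||u'||_L² = 1/(3*π).
Sharp Poincaré constant on H^1_0(0, 4/3) is C_P = L/π = 4/(3*π), achieved by sin(3*π/4·x).
This is the k = 4 harmonic; the ratio L/(kπ) is strictly less than C_P = L/π, consistent with the sharp inequality ||u||_L² ≤ C_P ||u'||_L².


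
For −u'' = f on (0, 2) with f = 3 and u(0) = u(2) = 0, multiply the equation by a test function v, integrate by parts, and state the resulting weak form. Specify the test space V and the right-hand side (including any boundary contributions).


V = H^1_0(0, 2) (so v(0) = v(2) = 0); weak form: ∫_0^2 u'v' dx = ∫_0^2 (3) v dx for all v ∈ V.

Multiply both sides by a test function v and integrate from 0 to 2:
  ∫_0^2 −u''(x) v(x) dx = ∫_0^2 f(x) v(x) dx.
Integrate the LHS by parts once:
  ∫_0^2 −u'' v dx = −[u'(x) v(x)]_0^2 + ∫_0^2 u'(x) v'(x) dx.
Thus ∫_0^2 u'(x) v'(x) dx = ∫_0^2 f(x) v(x) dx + [u'(x) v(x)]_0^2.
Choose V so that boundary terms are either known or forced to vanish.
u is Dirichlet: u(0) = u(2) = 0. Let V = H^1_0(0, 2); then v(0) = v(2) = 0, and [u' v]_0^2 = 0.
Weak formulation: find u (satisfying any essential BC) such that ∫_0^2 u'(x) v'(x) dx = ∫_0^2 f v dx for all v ∈ V.
Substituting f(x) = 3, the right-hand side is ∫_0^2 (3) v dx.


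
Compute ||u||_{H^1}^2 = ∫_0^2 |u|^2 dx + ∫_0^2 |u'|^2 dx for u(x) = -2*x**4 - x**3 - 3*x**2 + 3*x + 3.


||u||_{H^1}^2 = 121768/45

The H^1 norm (squared) on an interval (0, L) is
  ||u||_{H^1}^2 = ∫_0^L u(x)^2 dx + ∫_0^L u'(x)^2 dx.
Compute u'(x) = -8*x**3 - 3*x**2 - 6*x + 3.
Then u(x)^2 = 4*x**8 + 4*x**7 + 13*x**6 - 6*x**5 - 9*x**4 - 24*x**3 - 9*x**2 + 18*x + 9 and u'(x)^2 = 64*x**6 + 48*x**5 + 105*x**4 - 12*x**3 + 18*x**2 - 36*x + 9.
Integrate each monomial from 0 to 2 using ∫_0^2 c·x^n dx = c·2^(n+1)/(n+1):
  ∫_0^2 u(x)^2 dx = ∫_0^2 (4*x^8 + 4*x^7 + 13*x^6 - 6*x^5 - 9*x^4 - 24*x^3 - 9*x^2 + 18*x + 9) dx. Term by term:
    ∫_0^2 4*x^8 dx = 2048/9;  ∫_0^2 4*x^7 dx = 128;  ∫_0^2 13*x^6 dx = 1664/7;
    ∫_0^2 -6*x^5 dx = -64;  ∫_0^2 -9*x^4 dx = -288/5;  ∫_0^2 -24*x^3 dx = -96;
    ∫_0^2 -9*x^2 dx = -24;  ∫_0^2 18*x dx = 36;  ∫_0^2 9 dx = 18.
  Sum: 2048/9 + 128 + 1664/7 − 64 − 288/5 − 96 − 24 + 36 + 18 = 127786/315.
  ∫_0^2 u'(x)^2 dx = ∫_0^2 (64*x^6 + 48*x^5 + 105*x^4 - 12*x^3 + 18*x^2 - 36*x + 9) dx. Term by term:
    ∫_0^2 64*x^6 dx = 8192/7;  ∫_0^2 48*x^5 dx = 512;  ∫_0^2 105*x^4 dx = 672;
    ∫_0^2 -12*x^3 dx = -48;  ∫_0^2 18*x^2 dx = 48;  ∫_0^2 -36*x dx = -72;
    ∫_0^2 9 dx = 18.
  Sum: 8192/7 + 512 + 672 − 48 + 48 − 72 + 18 = 16102/7.
Adding: ||u||_{H^1}^2 = 127786/315 + 16102/7 = 121768/45.


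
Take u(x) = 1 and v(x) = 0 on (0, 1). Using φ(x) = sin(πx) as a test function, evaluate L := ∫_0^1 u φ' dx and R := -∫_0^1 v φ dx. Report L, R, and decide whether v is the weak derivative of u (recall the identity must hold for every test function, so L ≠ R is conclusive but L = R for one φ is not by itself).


LHS = 0, RHS = 0. Yes, v = u' weakly.

u(x) = 1, classical derivative u'(x) = 0.
φ(x) = sin(πx), so φ'(x) = π*cos(π*x).
Note φ(0) = φ(1) = 0, so the boundary term u·φ vanishes.
LHS = ∫_0^1 u(x) φ'(x) dx = ∫_0^1 (π*cos(π*x)) dx. Term by term:
  ∫_0^1 π*cos(π*x) dx = 0.
So LHS = 0.
∫_0^1 v(x) φ(x) dx = ∫_0^1 (0) dx. Term by term:
  ∫_0^1 0 dx = 0.
So RHS = -∫_0^1 v(x) φ(x) dx = 0.
LHS = RHS, so the identity holds for this test φ.
Moreover u is smooth here and v(x) = u'(x) = 0 pointwise, so the identity holds for every test function. Hence v is the weak derivative of u.


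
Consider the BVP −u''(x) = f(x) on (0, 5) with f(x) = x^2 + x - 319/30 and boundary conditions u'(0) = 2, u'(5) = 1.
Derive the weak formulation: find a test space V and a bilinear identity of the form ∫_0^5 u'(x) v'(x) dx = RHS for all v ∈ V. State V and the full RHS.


V = H^1(0, 5) (v unrestricted at boundary; u is determined up to an additive constant); weak form: ∫_0^5 u'v' dx = ∫_0^5 (x^2 + x - 319/30) v dx + v(5) − 2·v(0) for all v ∈ V.

Multiply both sides by a test function v and integrate from 0 to 5:
  ∫_0^5 −u''(x) v(x) dx = ∫_0^5 f(x) v(x) dx.
Integrate the LHS by parts once:
  ∫_0^5 −u'' v dx = −[u'(x) v(x)]_0^5 + ∫_0^5 u'(x) v'(x) dx.
Thus ∫_0^5 u'(x) v'(x) dx = ∫_0^5 f(x) v(x) dx + [u'(x) v(x)]_0^5.
Choose V so that boundary terms are either known or forced to vanish.
u has inhomogeneous Neumann u'(0) = 2, u'(5) = 1. [u' v]_0^5 = (1)·v(5) − (2)·v(0) = v(5) − 2·v(0). Take V = H^1(0, 5); boundary term becomes part of RHS.
Weak formulation: find u (satisfying any essential BC) such that ∫_0^5 u'(x) v'(x) dx = ∫_0^5 f v dx + v(5) − 2·v(0) for all v ∈ V (Neumann data are natural BCs: they enter the RHS as boundary terms).
Substituting f(x) = x^2 + x - 319/30, the right-hand side is ∫_0^5 (x^2 + x - 319/30) v dx + v(5) − 2·v(0).
Compatibility check (pure Neumann): taking v ≡ 1 ∈ V gives 0 = ∫_0^5 f dx + (1) − (2), i.e. ∫_0^5 f dx must equal u'(0) − u'(5) = 1. Indeed ∫_0^5 (x^2 + x - 319/30) dx = 1, so the data are compatible. The solution is then unique only up to an additive constant (fix it e.g. by requiring ∫_0^5 u dx = 0).


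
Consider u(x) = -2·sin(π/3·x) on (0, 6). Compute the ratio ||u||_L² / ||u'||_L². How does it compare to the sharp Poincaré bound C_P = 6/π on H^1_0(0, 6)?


||u||_L² / ||u'||_L² = 3/π < C_P = 6/π.

u(x) = -2·sin(π/3·x), so u'(x) = -2*π*cos(π*x/3)/3.
Writing u(x) = A·sin(kπx/L) with A = -2 and k = 2, use ∫_0^L sin²(kπx/L) dx = L/2 and ∫_0^L cos²(kπx/L) dx = L/2.
u² = 4·sin²(π/3·x) and (u')² = 4*π^2/9·cos²(π/3·x), and each of sin², cos² integrates to L/2 = 3 over (0, 6).
∫_0^6 u² dx = 12, so ||u||_L² = 2*sqrt(3).
∫_0^6 (u')² dx = 4*π^2/3, so ||u'||_L² = 2*sqrt(3)*π/3.
Ratio ||u||_L² / ||u'||_L² = 3/π.
Sharp Poincaré constant on H^1_0(0, 6) is C_P = L/π = 6/π, achieved by sin(π/6·x).
This is the k = 2 harmonic; the ratio L/(kπ) is strictly less than C_P = L/π, consistent with the sharp inequality ||u||_L² ≤ C_P ||u'||_L².


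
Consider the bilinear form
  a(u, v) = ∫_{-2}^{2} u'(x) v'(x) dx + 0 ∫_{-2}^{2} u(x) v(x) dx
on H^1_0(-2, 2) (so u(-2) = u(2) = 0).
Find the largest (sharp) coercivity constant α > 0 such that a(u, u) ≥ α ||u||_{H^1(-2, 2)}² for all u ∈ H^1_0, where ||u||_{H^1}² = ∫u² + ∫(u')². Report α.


α = π^2/(π^2 + 16)

Coercivity of a(·,·) on H^1_0(-2, 2) means a(u, u) ≥ α ||u||_{H^1}² for every u ∈ H^1_0.
The interval has length L = 4, and Poincaré/coercivity depend only on L. Here a(u, u) = ∫(u')² + (0)·∫u².
Here c = 0, so a(u,u) = ∫(u')² alone. The condition a(u,u) ≥ α||u||_{H^1}² reads (1−α)∫(u')² ≥ (α−c)∫u². Any admissible α is ≤ 1 (rapidly oscillating u have ∫u²/∫(u')² → 0), and α = 1 would force 0 ≥ (1−c)∫u², impossible since c < 1; so 1−α > 0. By the sharp Poincaré inequality on H^1_0 of an interval of length L, ∫(u')² ≥ (π/L)²∫u² with equality for the first sine mode sin(π(x−x₀)/L) (x₀ the left endpoint), so the inequality holds for all u iff (1−α)(π/L)² ≥ α − c, i.e. α ≤ ((π/L)² + c)/((π/L)² + 1) = (1 + c(L/π)²)/(1 + (L/π)²). (Direct route, valid since c ≤ 0: Poincaré gives c∫u² ≥ c(L/π)²∫(u')², so a(u,u) ≥ (1 + c(L/π)²)∫(u')², while ||u||_{H^1}² ≤ (1 + (L/π)²)∫(u')²; dividing yields the same α.) With (π/L)² = π^2/16 and c = 0, the largest admissible constant is α = ((π/L)² + c)/((π/L)² + 1).
Simplifying, α = π^2/(π^2 + 16).


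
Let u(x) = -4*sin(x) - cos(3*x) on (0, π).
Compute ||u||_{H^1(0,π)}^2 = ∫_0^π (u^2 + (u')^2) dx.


||u||_{H^1(0,π)}^2 = 21*π

u'(x) = 3*sin(3*x) - 4*cos(x).
Expand u² and (u')² and integrate term by term on (0, π), using: for integers n ≥ 1, ∫_0^π sin²(nx) dx = ∫_0^π cos²(nx) dx = π/2; for n ≠ n', ∫_0^π sin(nx)sin(n'x) dx = ∫_0^π cos(nx)cos(n'x) dx = 0; and by product-to-sum, ∫_0^π sin(nx)cos(n'x) dx = ½∫_0^π [sin((n+n')x) + sin((n−n')x)] dx, which is 0 when n+n' is even and 2n/(n²−n'²) when n+n' is odd (it need not vanish on (0, π)).
  u² squared terms: (-1)²·∫cos(3x)² dx = 1·π/2 = π/2;  (-4)²·∫sin(x)² dx = 16·π/2 = 8*π.
  u² cross terms: 2·(-1)·(-4)·∫cos(3x)·sin(x) dx = 8·(0) = 0.
  So ∫_0^π u² dx = π/2 + 8*π + 0 = 17*π/2.
  (u')² squared terms: (-4)²·∫cos(x)² dx = 16·π/2 = 8*π;  (3)²·∫sin(3x)² dx = 9·π/2 = 9*π/2.
  (u')² cross terms: 2·(-4)·(3)·∫cos(x)·sin(3x) dx = -24·(0) = 0.
  So ∫_0^π (u')² dx = 8*π + 9*π/2 + 0 = 25*π/2.
||u||_{H^1}^2 = (17*π/2) + (25*π/2) = 21*π.
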